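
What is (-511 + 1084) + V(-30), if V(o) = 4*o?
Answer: 453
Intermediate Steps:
(-511 + 1084) + V(-30) = (-511 + 1084) + 4*(-30) = 573 - 120 = 453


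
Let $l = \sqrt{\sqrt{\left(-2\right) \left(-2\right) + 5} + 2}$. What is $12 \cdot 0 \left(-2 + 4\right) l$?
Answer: $0$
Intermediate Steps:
$l = \sqrt{5}$ ($l = \sqrt{\sqrt{4 + 5} + 2} = \sqrt{\sqrt{9} + 2} = \sqrt{3 + 2} = \sqrt{5} \approx 2.2361$)
$12 \cdot 0 \left(-2 + 4\right) l = 12 \cdot 0 \left(-2 + 4\right) \sqrt{5} = 12 \cdot 0 \cdot 2 \sqrt{5} = 12 \cdot 0 \sqrt{5} = 0 \sqrt{5} = 0$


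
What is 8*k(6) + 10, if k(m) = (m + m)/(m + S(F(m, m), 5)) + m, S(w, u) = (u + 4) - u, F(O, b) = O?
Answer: 338/5 ≈ 67.600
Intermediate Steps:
S(w, u) = 4 (S(w, u) = (4 + u) - u = 4)
k(m) = m + 2*m/(4 + m) (k(m) = (m + m)/(m + 4) + m = (2*m)/(4 + m) + m = 2*m/(4 + m) + m = m + 2*m/(4 + m))
8*k(6) + 10 = 8*(6*(6 + 6)/(4 + 6)) + 10 = 8*(6*12/10) + 10 = 8*(6*(⅒)*12) + 10 = 8*(36/5) + 10 = 288/5 + 10 = 338/5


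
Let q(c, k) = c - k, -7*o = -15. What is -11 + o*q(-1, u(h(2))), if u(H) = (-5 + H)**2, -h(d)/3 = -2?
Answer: -107/7 ≈ -15.286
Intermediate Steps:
o = 15/7 (o = -1/7*(-15) = 15/7 ≈ 2.1429)
h(d) = 6 (h(d) = -3*(-2) = 6)
-11 + o*q(-1, u(h(2))) = -11 + 15*(-1 - (-5 + 6)**2)/7 = -11 + 15*(-1 - 1*1**2)/7 = -11 + 15*(-1 - 1*1)/7 = -11 + 15*(-1 - 1)/7 = -11 + (15/7)*(-2) = -11 - 30/7 = -107/7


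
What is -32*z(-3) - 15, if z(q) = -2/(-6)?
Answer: -77/3 ≈ -25.667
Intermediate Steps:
z(q) = 1/3 (z(q) = -2*(-1/6) = 1/3)
-32*z(-3) - 15 = -32*1/3 - 15 = -32/3 - 15 = -77/3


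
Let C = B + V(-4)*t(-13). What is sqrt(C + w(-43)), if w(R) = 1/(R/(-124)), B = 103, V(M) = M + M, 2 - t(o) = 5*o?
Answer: 3*I*sqrt(88365)/43 ≈ 20.739*I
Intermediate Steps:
t(o) = 2 - 5*o
V(M) = 2*M
w(R) = -124/R (w(R) = 1/(R*(-1/124)) = 1/(-R/124) = -124/R)
C = -433 (C = 103 + (2*(-4))*(2 - 5*(-13)) = 103 - 8*(2 + 65) = 103 - 8*67 = 103 - 536 = -433)
sqrt(C + w(-43)) = sqrt(-433 - 124/(-43)) = sqrt(-433 - 124*(-1/43)) = sqrt(-433 + 124/43) = sqrt(-18495/43) = 3*I*sqrt(88365)/43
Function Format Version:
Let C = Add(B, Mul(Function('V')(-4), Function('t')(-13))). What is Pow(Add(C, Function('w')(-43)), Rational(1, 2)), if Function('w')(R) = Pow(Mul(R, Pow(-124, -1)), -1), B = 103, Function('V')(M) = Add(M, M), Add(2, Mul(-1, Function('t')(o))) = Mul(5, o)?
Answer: Mul(Rational(3, 43), I, Pow(88365, Rational(1, 2))) ≈ Mul(20.739, I)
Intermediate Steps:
Function('t')(o) = Add(2, Mul(-5, o)) (Function('t')(o) = Add(2, Mul(-1, Mul(5, o))) = Add(2, Mul(-5, o)))
Function('V')(M) = Mul(2, M)
Function('w')(R) = Mul(-124, Pow(R, -1)) (Function('w')(R) = Pow(Mul(R, Rational(-1, 124)), -1) = Pow(Mul(Rational(-1, 124), R), -1) = Mul(-124, Pow(R, -1)))
C = -433 (C = Add(103, Mul(Mul(2, -4), Add(2, Mul(-5, -13)))) = Add(103, Mul(-8, Add(2, 65))) = Add(103, Mul(-8, 67)) = Add(103, -536) = -433)
Pow(Add(C, Function('w')(-43)), Rational(1, 2)) = Pow(Add(-433, Mul(-124, Pow(-43, -1))), Rational(1, 2)) = Pow(Add(-433, Mul(-124, Rational(-1, 43))), Rational(1, 2)) = Pow(Add(-433, Rational(124, 43)), Rational(1, 2)) = Pow(Rational(-18495, 43), Rational(1, 2)) = Mul(Rational(3, 43), I, Pow(88365, Rational(1, 2)))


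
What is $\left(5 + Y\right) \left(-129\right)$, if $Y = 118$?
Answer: $-15867$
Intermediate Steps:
$\left(5 + Y\right) \left(-129\right) = \left(5 + 118\right) \left(-129\right) = 123 \left(-129\right) = -15867$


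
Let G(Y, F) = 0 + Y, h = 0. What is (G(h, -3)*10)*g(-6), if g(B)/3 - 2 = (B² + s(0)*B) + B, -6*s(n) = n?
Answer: 0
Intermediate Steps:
s(n) = -n/6
g(B) = 6 + 3*B + 3*B² (g(B) = 6 + 3*((B² + (-⅙*0)*B) + B) = 6 + 3*((B² + 0*B) + B) = 6 + 3*((B² + 0) + B) = 6 + 3*(B² + B) = 6 + 3*(B + B²) = 6 + (3*B + 3*B²) = 6 + 3*B + 3*B²)
G(Y, F) = Y
(G(h, -3)*10)*g(-6) = (0*10)*(6 + 3*(-6) + 3*(-6)²) = 0*(6 - 18 + 3*36) = 0*(6 - 18 + 108) = 0*96 = 0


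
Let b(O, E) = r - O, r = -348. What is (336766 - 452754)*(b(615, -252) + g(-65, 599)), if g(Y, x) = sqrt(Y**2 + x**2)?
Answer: 111696444 - 115988*sqrt(363026) ≈ 4.1812e+7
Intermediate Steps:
b(O, E) = -348 - O
(336766 - 452754)*(b(615, -252) + g(-65, 599)) = (336766 - 452754)*((-348 - 1*615) + sqrt((-65)**2 + 599**2)) = -115988*((-348 - 615) + sqrt(4225 + 358801)) = -115988*(-963 + sqrt(363026)) = 111696444 - 115988*sqrt(363026)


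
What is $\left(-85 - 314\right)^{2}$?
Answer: $159201$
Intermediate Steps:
$\left(-85 - 314\right)^{2} = \left(-399\right)^{2} = 159201$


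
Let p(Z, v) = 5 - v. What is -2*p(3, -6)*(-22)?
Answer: 484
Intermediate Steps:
-2*p(3, -6)*(-22) = -2*(5 - 1*(-6))*(-22) = -2*(5 + 6)*(-22) = -2*11*(-22) = -22*(-22) = 484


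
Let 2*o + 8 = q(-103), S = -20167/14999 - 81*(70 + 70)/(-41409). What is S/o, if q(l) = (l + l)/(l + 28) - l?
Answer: -11083444050/505915235069 ≈ -0.021908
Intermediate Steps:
S = -73889627/69010399 (S = -20167*1/14999 - 81*140*(-1/41409) = -20167/14999 - 11340*(-1/41409) = -20167/14999 + 1260/4601 = -73889627/69010399 ≈ -1.0707)
q(l) = -l + 2*l/(28 + l) (q(l) = (2*l)/(28 + l) - l = 2*l/(28 + l) - l = -l + 2*l/(28 + l))
o = 7331/150 (o = -4 + (-1*(-103)*(26 - 103)/(28 - 103))/2 = -4 + (-1*(-103)*(-77)/(-75))/2 = -4 + (-1*(-103)*(-1/75)*(-77))/2 = -4 + (½)*(7931/75) = -4 + 7931/150 = 7331/150 ≈ 48.873)
S/o = -73889627/(69010399*7331/150) = -73889627/69010399*150/7331 = -11083444050/505915235069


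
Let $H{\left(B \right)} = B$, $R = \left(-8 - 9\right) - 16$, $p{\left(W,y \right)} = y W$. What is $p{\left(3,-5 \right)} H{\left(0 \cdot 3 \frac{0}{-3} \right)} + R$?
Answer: $-33$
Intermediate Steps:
$p{\left(W,y \right)} = W y$
$R = -33$ ($R = -17 - 16 = -33$)
$p{\left(3,-5 \right)} H{\left(0 \cdot 3 \frac{0}{-3} \right)} + R = 3 \left(-5\right) 0 \cdot 3 \frac{0}{-3} - 33 = - 15 \cdot 0 \cdot 0 \left(- \frac{1}{3}\right) - 33 = - 15 \cdot 0 \cdot 0 - 33 = \left(-15\right) 0 - 33 = 0 - 33 = -33$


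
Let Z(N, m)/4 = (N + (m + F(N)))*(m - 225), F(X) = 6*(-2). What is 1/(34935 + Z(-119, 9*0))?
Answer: 1/152835 ≈ 6.5430e-6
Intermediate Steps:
F(X) = -12
Z(N, m) = 4*(-225 + m)*(-12 + N + m) (Z(N, m) = 4*((N + (m - 12))*(m - 225)) = 4*((N + (-12 + m))*(-225 + m)) = 4*((-12 + N + m)*(-225 + m)) = 4*((-225 + m)*(-12 + N + m)) = 4*(-225 + m)*(-12 + N + m))
1/(34935 + Z(-119, 9*0)) = 1/(34935 + (10800 - 8532*0 - 900*(-119) + 4*(9*0)² + 4*(-119)*(9*0))) = 1/(34935 + (10800 - 948*0 + 107100 + 4*0² + 4*(-119)*0)) = 1/(34935 + (10800 + 0 + 107100 + 4*0 + 0)) = 1/(34935 + (10800 + 0 + 107100 + 0 + 0)) = 1/(34935 + 117900) = 1/152835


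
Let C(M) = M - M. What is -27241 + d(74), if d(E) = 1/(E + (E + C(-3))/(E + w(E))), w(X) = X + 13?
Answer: -326564947/11988 ≈ -27241.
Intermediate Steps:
w(X) = 13 + X
C(M) = 0
d(E) = 1/(E + E/(13 + 2*E)) (d(E) = 1/(E + (E + 0)/(E + (13 + E))) = 1/(E + E/(13 + 2*E)))
-27241 + d(74) = -27241 + (13/2 + 74)/(74*(7 + 74)) = -27241 + (1/74)*(161/2)/81 = -27241 + (1/74)*(1/81)*(161/2) = -27241 + 161/11988 = -326564947/11988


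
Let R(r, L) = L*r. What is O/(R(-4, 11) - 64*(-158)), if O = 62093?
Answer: 62093/10068 ≈ 6.1674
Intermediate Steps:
O/(R(-4, 11) - 64*(-158)) = 62093/(11*(-4) - 64*(-158)) = 62093/(-44 + 10112) = 62093/10068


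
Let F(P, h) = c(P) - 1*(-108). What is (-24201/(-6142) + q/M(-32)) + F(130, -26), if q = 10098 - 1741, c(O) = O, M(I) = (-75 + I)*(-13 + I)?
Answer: 7206404249/29573730 ≈ 243.68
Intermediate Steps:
q = 8357
F(P, h) = 108 + P (F(P, h) = P - 1*(-108) = P + 108 = 108 + P)
(-24201/(-6142) + q/M(-32)) + F(130, -26) = (-24201/(-6142) + 8357/(975 + (-32)² - 88*(-32))) + (108 + 130) = (-24201*(-1/6142) + 8357/(975 + 1024 + 2816)) + 238 = (24201/6142 + 8357/4815) + 238 = 167856509/29573730 + 238 = 7206404249/29573730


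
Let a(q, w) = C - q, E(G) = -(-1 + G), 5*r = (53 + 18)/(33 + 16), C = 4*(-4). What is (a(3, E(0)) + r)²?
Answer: 21013056/60025 ≈ 350.07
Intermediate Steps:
C = -16
r = 71/245 (r = ((53 + 18)/(33 + 16))/5 = (71/49)/5 = (71*(1/49))/5 = (⅕)*(71/49) = 71/245 ≈ 0.28980)
E(G) = 1 - G
a(q, w) = -16 - q
(a(3, E(0)) + r)² = ((-16 - 1*3) + 71/245)² = ((-16 - 3) + 71/245)² = (-19 + 71/245)² = (-4584/245)² = 21013056/60025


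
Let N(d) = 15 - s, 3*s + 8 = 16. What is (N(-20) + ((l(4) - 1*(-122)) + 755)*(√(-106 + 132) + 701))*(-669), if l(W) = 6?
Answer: -414107878 - 590727*√26 ≈ -4.1712e+8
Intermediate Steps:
s = 8/3 (s = -8/3 + (⅓)*16 = -8/3 + 16/3 = 8/3 ≈ 2.6667)
N(d) = 37/3 (N(d) = 15 - 1*8/3 = 15 - 8/3 = 37/3)
(N(-20) + ((l(4) - 1*(-122)) + 755)*(√(-106 + 132) + 701))*(-669) = (37/3 + ((6 - 1*(-122)) + 755)*(√(-106 + 132) + 701))*(-669) = (37/3 + ((6 + 122) + 755)*(√26 + 701))*(-669) = (37/3 + (128 + 755)*(701 + √26))*(-669) = (37/3 + 883*(701 + √26))*(-669) = (37/3 + (618983 + 883*√26))*(-669) = (1856986/3 + 883*√26)*(-669) = -414107878 - 590727*√26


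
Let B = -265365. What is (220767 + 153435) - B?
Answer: 639567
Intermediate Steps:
(220767 + 153435) - B = (220767 + 153435) - 1*(-265365) = 374202 + 265365 = 639567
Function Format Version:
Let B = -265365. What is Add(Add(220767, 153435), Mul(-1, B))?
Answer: 639567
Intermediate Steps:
Add(Add(220767, 153435), Mul(-1, B)) = Add(Add(220767, 153435), Mul(-1, -265365)) = Add(374202, 265365) = 639567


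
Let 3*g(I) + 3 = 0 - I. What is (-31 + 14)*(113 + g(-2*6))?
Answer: -1972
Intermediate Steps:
g(I) = -1 - I/3 (g(I) = -1 + (0 - I)/3 = -1 + (-I)/3 = -1 - I/3)
(-31 + 14)*(113 + g(-2*6)) = (-31 + 14)*(113 + (-1 - (-2)*6/3)) = -17*(113 + (-1 - 1/3*(-12))) = -17*(113 + (-1 + 4)) = -17*(113 + 3) = -17*116 = -1972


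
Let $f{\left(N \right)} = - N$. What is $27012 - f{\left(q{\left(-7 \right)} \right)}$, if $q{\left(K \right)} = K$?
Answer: $27005$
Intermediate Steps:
$27012 - f{\left(q{\left(-7 \right)} \right)} = 27012 - \left(-1\right) \left(-7\right) = 27012 - 7 = 27005$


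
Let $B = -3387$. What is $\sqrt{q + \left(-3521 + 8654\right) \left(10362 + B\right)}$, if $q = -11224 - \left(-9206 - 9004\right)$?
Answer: $\sqrt{35809661} \approx 5984.1$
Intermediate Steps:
$q = 6986$ ($q = -11224 - \left(-9206 - 9004\right) = -11224 - -18210 = -11224 + 18210 = 6986$)
$\sqrt{q + \left(-3521 + 8654\right) \left(10362 + B\right)} = \sqrt{6986 + \left(-3521 + 8654\right) \left(10362 - 3387\right)} = \sqrt{6986 + 5133 \cdot 6975} = \sqrt{6986 + 35802675} = \sqrt{35809661}$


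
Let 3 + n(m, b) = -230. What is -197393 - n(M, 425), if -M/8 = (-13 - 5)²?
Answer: -197160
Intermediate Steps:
M = -2592 (M = -8*(-13 - 5)² = -8*(-18)² = -8*324 = -2592)
n(m, b) = -233 (n(m, b) = -3 - 230 = -233)
-197393 - n(M, 425) = -197393 - 1*(-233) = -197393 + 233 = -197160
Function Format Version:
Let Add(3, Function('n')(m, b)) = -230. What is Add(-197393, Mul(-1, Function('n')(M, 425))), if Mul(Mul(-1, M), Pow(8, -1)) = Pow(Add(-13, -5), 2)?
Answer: -197160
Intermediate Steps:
M = -2592 (M = Mul(-8, Pow(Add(-13, -5), 2)) = Mul(-8, Pow(-18, 2)) = Mul(-8, 324) = -2592)
Function('n')(m, b) = -233 (Function('n')(m, b) = Add(-3, -230) = -233)
Add(-197393, Mul(-1, Function('n')(M, 425))) = Add(-197393, Mul(-1, -233)) = Add(-197393, 233) = -197160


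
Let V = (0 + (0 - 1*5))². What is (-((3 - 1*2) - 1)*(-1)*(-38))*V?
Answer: 0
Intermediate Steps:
V = 25 (V = (0 + (0 - 5))² = (0 - 5)² = (-5)² = 25)
(-((3 - 1*2) - 1)*(-1)*(-38))*V = (-((3 - 1*2) - 1)*(-1)*(-38))*25 = (-((3 - 2) - 1)*(-1)*(-38))*25 = (-(1 - 1)*(-1)*(-38))*25 = (-0*(-1)*(-38))*25 = (-1*0*(-38))*25 = (0*(-38))*25 = 0*25 = 0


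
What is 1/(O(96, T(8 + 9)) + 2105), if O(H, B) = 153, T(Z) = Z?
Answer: 1/2258 ≈ 0.00044287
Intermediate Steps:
1/(O(96, T(8 + 9)) + 2105) = 1/(153 + 2105) = 1/2258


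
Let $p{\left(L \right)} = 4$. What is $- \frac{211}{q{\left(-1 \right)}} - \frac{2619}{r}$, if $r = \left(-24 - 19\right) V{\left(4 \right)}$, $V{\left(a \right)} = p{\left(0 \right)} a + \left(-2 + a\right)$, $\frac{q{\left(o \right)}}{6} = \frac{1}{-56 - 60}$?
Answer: $\frac{1053341}{258} \approx 4082.7$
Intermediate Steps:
$q{\left(o \right)} = - \frac{3}{58}$ ($q{\left(o \right)} = \frac{6}{-56 - 60} = \frac{6}{-116} = 6 \left(- \frac{1}{116}\right) = - \frac{3}{58}$)
$V{\left(a \right)} = -2 + 5 a$ ($V{\left(a \right)} = 4 a + \left(-2 + a\right) = -2 + 5 a$)
$r = -774$ ($r = \left(-24 - 19\right) \left(-2 + 5 \cdot 4\right) = - 43 \left(-2 + 20\right) = \left(-43\right) 18 = -774$)
$- \frac{211}{q{\left(-1 \right)}} - \frac{2619}{r} = - \frac{211}{- \frac{3}{58}} - \frac{2619}{-774} = \left(-211\right) \left(- \frac{58}{3}\right) - - \frac{291}{86} = \frac{12238}{3} + \frac{291}{86} = \frac{1053341}{258}$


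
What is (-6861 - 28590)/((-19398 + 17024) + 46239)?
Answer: -35451/43865 ≈ -0.80818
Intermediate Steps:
(-6861 - 28590)/((-19398 + 17024) + 46239) = -35451/(-2374 + 46239) = -35451/43865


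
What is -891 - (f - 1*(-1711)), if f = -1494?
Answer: -1108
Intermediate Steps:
-891 - (f - 1*(-1711)) = -891 - (-1494 - 1*(-1711)) = -891 - (-1494 + 1711) = -891 - 1*217 = -891 - 217 = -1108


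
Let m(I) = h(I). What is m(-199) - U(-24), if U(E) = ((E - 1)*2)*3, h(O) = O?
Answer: -49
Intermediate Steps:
m(I) = I
U(E) = -6 + 6*E (U(E) = ((-1 + E)*2)*3 = (-2 + 2*E)*3 = -6 + 6*E)
m(-199) - U(-24) = -199 - (-6 + 6*(-24)) = -199 - (-6 - 144) = -199 - 1*(-150) = -199 + 150 = -49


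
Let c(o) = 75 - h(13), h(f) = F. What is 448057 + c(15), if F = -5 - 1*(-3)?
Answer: 448134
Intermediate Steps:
F = -2 (F = -5 + 3 = -2)
h(f) = -2
c(o) = 77 (c(o) = 75 - 1*(-2) = 75 + 2 = 77)
448057 + c(15) = 448057 + 77 = 448134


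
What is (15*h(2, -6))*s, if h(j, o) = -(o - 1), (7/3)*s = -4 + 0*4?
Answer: -180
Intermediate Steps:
s = -12/7 (s = 3*(-4 + 0*4)/7 = 3*(-4 + 0)/7 = (3/7)*(-4) = -12/7 ≈ -1.7143)
h(j, o) = 1 - o (h(j, o) = -(-1 + o) = 1 - o)
(15*h(2, -6))*s = (15*(1 - 1*(-6)))*(-12/7) = (15*(1 + 6))*(-12/7) = (15*7)*(-12/7) = 105*(-12/7) = -180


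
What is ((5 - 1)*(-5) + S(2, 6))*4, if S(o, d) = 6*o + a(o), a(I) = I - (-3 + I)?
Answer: -20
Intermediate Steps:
a(I) = 3 (a(I) = I + (3 - I) = 3)
S(o, d) = 3 + 6*o (S(o, d) = 6*o + 3 = 3 + 6*o)
((5 - 1)*(-5) + S(2, 6))*4 = ((5 - 1)*(-5) + (3 + 6*2))*4 = (4*(-5) + (3 + 12))*4 = (-20 + 15)*4 = -5*4 = -20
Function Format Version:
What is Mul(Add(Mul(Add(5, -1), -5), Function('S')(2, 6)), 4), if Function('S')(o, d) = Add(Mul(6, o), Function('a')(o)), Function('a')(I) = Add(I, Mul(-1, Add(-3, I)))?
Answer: -20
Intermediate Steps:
Function('a')(I) = 3 (Function('a')(I) = Add(I, Add(3, Mul(-1, I))) = 3)
Function('S')(o, d) = Add(3, Mul(6, o)) (Function('S')(o, d) = Add(Mul(6, o), 3) = Add(3, Mul(6, o)))
Mul(Add(Mul(Add(5, -1), -5), Function('S')(2, 6)), 4) = Mul(Add(Mul(Add(5, -1), -5), Add(3, Mul(6, 2))), 4) = Mul(Add(Mul(4, -5), Add(3, 12)), 4) = Mul(Add(-20, 15), 4) = Mul(-5, 4) = -20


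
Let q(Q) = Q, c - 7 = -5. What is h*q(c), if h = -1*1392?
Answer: -2784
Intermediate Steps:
c = 2 (c = 7 - 5 = 2)
h = -1392
h*q(c) = -1392*2 = -2784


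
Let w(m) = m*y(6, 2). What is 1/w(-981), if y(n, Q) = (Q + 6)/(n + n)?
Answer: -1/654 ≈ -0.0015291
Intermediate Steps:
y(n, Q) = (6 + Q)/(2*n) (y(n, Q) = (6 + Q)/((2*n)) = (6 + Q)*(1/(2*n)) = (6 + Q)/(2*n))
w(m) = 2*m/3 (w(m) = m*((1/2)*(6 + 2)/6) = m*((1/2)*(1/6)*8) = m*(2/3) = 2*m/3)
1/w(-981) = 1/((2/3)*(-981)) = 1/(-654) = -1/654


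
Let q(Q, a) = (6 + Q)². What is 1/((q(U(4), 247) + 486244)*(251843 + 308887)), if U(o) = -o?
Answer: 1/272653841040 ≈ 3.6677e-12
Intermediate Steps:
1/((q(U(4), 247) + 486244)*(251843 + 308887)) = 1/(((6 - 1*4)² + 486244)*(251843 + 308887)) = 1/(((6 - 4)² + 486244)*560730) = 1/((2² + 486244)*560730) = 1/((4 + 486244)*560730) = 1/(486248*560730) = 1/272653841040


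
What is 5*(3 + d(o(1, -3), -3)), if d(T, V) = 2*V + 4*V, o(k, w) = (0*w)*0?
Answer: -75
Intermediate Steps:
o(k, w) = 0 (o(k, w) = 0*0 = 0)
d(T, V) = 6*V
5*(3 + d(o(1, -3), -3)) = 5*(3 + 6*(-3)) = 5*(3 - 18) = 5*(-15) = -75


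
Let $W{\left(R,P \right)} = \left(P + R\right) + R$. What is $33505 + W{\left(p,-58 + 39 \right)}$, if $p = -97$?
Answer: $33292$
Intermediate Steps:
$W{\left(R,P \right)} = P + 2 R$
$33505 + W{\left(p,-58 + 39 \right)} = 33505 + \left(\left(-58 + 39\right) + 2 \left(-97\right)\right) = 33505 - 213 = 33292$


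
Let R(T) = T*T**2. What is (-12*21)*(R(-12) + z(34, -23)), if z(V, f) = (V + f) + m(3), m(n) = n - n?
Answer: 432684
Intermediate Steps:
R(T) = T**3
m(n) = 0
z(V, f) = V + f (z(V, f) = (V + f) + 0 = V + f)
(-12*21)*(R(-12) + z(34, -23)) = (-12*21)*((-12)**3 + (34 - 23)) = -252*(-1728 + 11) = -252*(-1717) = 432684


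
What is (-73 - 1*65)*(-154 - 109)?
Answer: 36294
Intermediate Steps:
(-73 - 1*65)*(-154 - 109) = (-73 - 65)*(-263) = -138*(-263) = 36294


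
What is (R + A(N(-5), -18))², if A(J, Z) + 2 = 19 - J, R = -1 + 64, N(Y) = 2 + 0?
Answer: 6084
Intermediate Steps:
N(Y) = 2
R = 63
A(J, Z) = 17 - J (A(J, Z) = -2 + (19 - J) = 17 - J)
(R + A(N(-5), -18))² = (63 + (17 - 1*2))² = (63 + (17 - 2))² = (63 + 15)² = 78² = 6084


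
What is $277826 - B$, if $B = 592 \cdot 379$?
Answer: $53458$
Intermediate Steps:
$B = 224368$
$277826 - B = 277826 - 224368 = 53458$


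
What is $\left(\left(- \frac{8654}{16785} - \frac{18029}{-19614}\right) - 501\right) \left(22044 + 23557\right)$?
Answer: $- \frac{2505118885084127}{109740330} \approx -2.2828 \cdot 10^{7}$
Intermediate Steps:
$\left(\left(- \frac{8654}{16785} - \frac{18029}{-19614}\right) - 501\right) \left(22044 + 23557\right) = \left(\left(\left(-8654\right) \frac{1}{16785} - - \frac{18029}{19614}\right) - 501\right) 45601 = \left(\left(- \frac{8654}{16785} + \frac{18029}{19614}\right) - 501\right) 45601 = \left(\frac{44292403}{109740330} - 501\right) 45601 = \left(- \frac{54935612927}{109740330}\right) 45601 = - \frac{2505118885084127}{109740330}$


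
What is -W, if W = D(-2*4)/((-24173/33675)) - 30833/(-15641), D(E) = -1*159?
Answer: -84492323434/378089893 ≈ -223.47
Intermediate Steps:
D(E) = -159
W = 84492323434/378089893 (W = -159/((-24173/33675)) - 30833/(-15641) = -159/((-24173*1/33675)) - 30833*(-1/15641) = -159/(-24173/33675) + 30833/15641 = -159*(-33675/24173) + 30833/15641 = 5354325/24173 + 30833/15641 = 84492323434/378089893 ≈ 223.47)
-W = -1*84492323434/378089893 = -84492323434/378089893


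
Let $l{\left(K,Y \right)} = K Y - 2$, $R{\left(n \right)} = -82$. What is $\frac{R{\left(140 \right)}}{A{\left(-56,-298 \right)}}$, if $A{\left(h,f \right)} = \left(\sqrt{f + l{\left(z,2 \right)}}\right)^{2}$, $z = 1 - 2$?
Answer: $\frac{41}{151} \approx 0.27152$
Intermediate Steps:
$z = -1$ ($z = 1 - 2 = -1$)
$l{\left(K,Y \right)} = -2 + K Y$
$A{\left(h,f \right)} = -4 + f$ ($A{\left(h,f \right)} = \left(\sqrt{f - 4}\right)^{2} = \left(\sqrt{-4 + f}\right)^{2} = -4 + f$)
$\frac{R{\left(140 \right)}}{A{\left(-56,-298 \right)}} = - \frac{82}{-4 - 298} = - \frac{82}{-302} = \left(-82\right) \left(- \frac{1}{302}\right) = \frac{41}{151}$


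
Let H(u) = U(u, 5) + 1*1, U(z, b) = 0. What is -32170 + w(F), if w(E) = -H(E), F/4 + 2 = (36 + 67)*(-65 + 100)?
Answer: -32171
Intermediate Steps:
H(u) = 1 (H(u) = 0 + 1*1 = 0 + 1 = 1)
F = 14412 (F = -8 + 4*((36 + 67)*(-65 + 100)) = -8 + 4*(103*35) = -8 + 4*3605 = -8 + 14420 = 14412)
w(E) = -1 (w(E) = -1*1 = -1)
-32170 + w(F) = -32170 - 1 = -32171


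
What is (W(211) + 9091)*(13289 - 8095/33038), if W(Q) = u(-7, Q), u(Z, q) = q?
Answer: 2041946608437/16519 ≈ 1.2361e+8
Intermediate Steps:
W(Q) = Q
(W(211) + 9091)*(13289 - 8095/33038) = (211 + 9091)*(13289 - 8095/33038) = 9302*(13289 - 8095*1/33038) = 9302*(13289 - 8095/33038) = 9302*(439033887/33038) = 2041946608437/16519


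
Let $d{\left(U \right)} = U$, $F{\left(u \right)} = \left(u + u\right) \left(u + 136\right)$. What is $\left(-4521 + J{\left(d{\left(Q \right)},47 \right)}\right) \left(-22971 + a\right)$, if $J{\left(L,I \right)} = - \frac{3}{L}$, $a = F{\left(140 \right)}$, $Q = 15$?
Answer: $- \frac{1227709254}{5} \approx -2.4554 \cdot 10^{8}$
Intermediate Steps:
$F{\left(u \right)} = 2 u \left(136 + u\right)$
$a = 77280$ ($a = 2 \cdot 140 \left(136 + 140\right) = 2 \cdot 140 \cdot 276 = 77280$)
$\left(-4521 + J{\left(d{\left(Q \right)},47 \right)}\right) \left(-22971 + a\right) = \left(-4521 - \frac{3}{15}\right) \left(-22971 + 77280\right) = \left(-4521 - \frac{1}{5}\right) 54309 = \left(- \frac{22606}{5}\right) 54309 = - \frac{1227709254}{5}$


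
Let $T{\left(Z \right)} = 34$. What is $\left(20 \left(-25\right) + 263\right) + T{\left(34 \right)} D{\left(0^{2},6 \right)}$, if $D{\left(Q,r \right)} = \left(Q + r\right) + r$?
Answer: $171$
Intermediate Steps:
$D{\left(Q,r \right)} = Q + 2 r$
$\left(20 \left(-25\right) + 263\right) + T{\left(34 \right)} D{\left(0^{2},6 \right)} = \left(20 \left(-25\right) + 263\right) + 34 \left(0^{2} + 2 \cdot 6\right) = \left(-500 + 263\right) + 34 \left(0 + 12\right) = -237 + 34 \cdot 12 = -237 + 408 = 171$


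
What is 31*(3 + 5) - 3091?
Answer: -2843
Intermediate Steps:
31*(3 + 5) - 3091 = 31*8 - 3091 = 248 - 3091 = -2843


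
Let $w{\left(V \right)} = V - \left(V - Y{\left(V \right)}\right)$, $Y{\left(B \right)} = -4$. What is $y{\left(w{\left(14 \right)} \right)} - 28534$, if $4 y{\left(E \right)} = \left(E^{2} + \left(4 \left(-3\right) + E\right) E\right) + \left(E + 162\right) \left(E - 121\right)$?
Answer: $- \frac{66903}{2} \approx -33452.0$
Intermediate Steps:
$w{\left(V \right)} = -4$ ($w{\left(V \right)} = V - \left(4 + V\right) = -4$)
$y{\left(E \right)} = \frac{E^{2}}{4} + \frac{E \left(-12 + E\right)}{4} + \frac{\left(-121 + E\right) \left(162 + E\right)}{4}$ ($y{\left(E \right)} = \frac{\left(E^{2} + \left(4 \left(-3\right) + E\right) E\right) + \left(E + 162\right) \left(E - 121\right)}{4} = \frac{\left(E^{2} + \left(-12 + E\right) E\right) + \left(162 + E\right) \left(-121 + E\right)}{4} = \frac{\left(E^{2} + E \left(-12 + E\right)\right) + \left(-121 + E\right) \left(162 + E\right)}{4} = \frac{E^{2} + E \left(-12 + E\right) + \left(-121 + E\right) \left(162 + E\right)}{4} = \frac{E^{2}}{4} + \frac{E \left(-12 + E\right)}{4} + \frac{\left(-121 + E\right) \left(162 + E\right)}{4}$)
$y{\left(w{\left(14 \right)} \right)} - 28534 = \left(- \frac{9801}{2} + \frac{3 \left(-4\right)^{2}}{4} + \frac{29}{4} \left(-4\right)\right) - 28534 = \left(- \frac{9801}{2} + \frac{3}{4} \cdot 16 - 29\right) - 28534 = \left(- \frac{9801}{2} + 12 - 29\right) - 28534 = - \frac{9835}{2} - 28534 = - \frac{66903}{2}$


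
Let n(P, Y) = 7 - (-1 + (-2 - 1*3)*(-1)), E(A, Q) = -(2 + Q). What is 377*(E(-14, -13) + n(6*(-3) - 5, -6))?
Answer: 5278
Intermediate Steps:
E(A, Q) = -2 - Q
n(P, Y) = 3 (n(P, Y) = 7 - (-1 + (-2 - 3)*(-1)) = 7 - (-1 - 5*(-1)) = 7 - (-1 + 5) = 7 - 1*4 = 7 - 4 = 3)
377*(E(-14, -13) + n(6*(-3) - 5, -6)) = 377*((-2 - 1*(-13)) + 3) = 377*((-2 + 13) + 3) = 377*(11 + 3) = 377*14 = 5278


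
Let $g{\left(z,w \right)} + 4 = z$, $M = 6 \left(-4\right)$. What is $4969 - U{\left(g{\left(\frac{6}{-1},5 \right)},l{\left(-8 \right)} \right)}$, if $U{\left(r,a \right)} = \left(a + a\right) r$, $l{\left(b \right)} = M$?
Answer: $4489$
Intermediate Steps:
$M = -24$
$g{\left(z,w \right)} = -4 + z$
$l{\left(b \right)} = -24$
$U{\left(r,a \right)} = 2 a r$
$4969 - U{\left(g{\left(\frac{6}{-1},5 \right)},l{\left(-8 \right)} \right)} = 4969 - 2 \left(-24\right) \left(-4 + \frac{6}{-1}\right) = 4969 - 2 \left(-24\right) \left(-4 + 6 \left(-1\right)\right) = 4969 - 2 \left(-24\right) \left(-4 - 6\right) = 4969 - 2 \left(-24\right) \left(-10\right) = 4969 - 480 = 4489$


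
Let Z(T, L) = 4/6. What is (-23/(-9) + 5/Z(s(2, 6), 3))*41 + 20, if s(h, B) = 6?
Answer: 7781/18 ≈ 432.28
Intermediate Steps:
Z(T, L) = 2/3 (Z(T, L) = 4*(1/6) = 2/3)
(-23/(-9) + 5/Z(s(2, 6), 3))*41 + 20 = (-23/(-9) + 5/(2/3))*41 + 20 = (-23*(-1/9) + 5*(3/2))*41 + 20 = (23/9 + 15/2)*41 + 20 = (181/18)*41 + 20 = 7421/18 + 20 = 7781/18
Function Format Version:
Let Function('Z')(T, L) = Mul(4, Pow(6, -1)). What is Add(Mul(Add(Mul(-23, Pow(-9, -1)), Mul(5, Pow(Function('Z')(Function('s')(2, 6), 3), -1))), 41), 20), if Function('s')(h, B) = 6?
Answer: Rational(7781, 18) ≈ 432.28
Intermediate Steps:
Function('Z')(T, L) = Rational(2, 3) (Function('Z')(T, L) = Mul(4, Rational(1, 6)) = Rational(2, 3))
Add(Mul(Add(Mul(-23, Pow(-9, -1)), Mul(5, Pow(Function('Z')(Function('s')(2, 6), 3), -1))), 41), 20) = Add(Mul(Add(Mul(-23, Pow(-9, -1)), Mul(5, Pow(Rational(2, 3), -1))), 41), 20) = Add(Mul(Add(Mul(-23, Rational(-1, 9)), Mul(5, Rational(3, 2))), 41), 20) = Add(Mul(Add(Rational(23, 9), Rational(15, 2)), 41), 20) = Add(Mul(Rational(181, 18), 41), 20) = Add(Rational(7421, 18), 20) = Rational(7781, 18)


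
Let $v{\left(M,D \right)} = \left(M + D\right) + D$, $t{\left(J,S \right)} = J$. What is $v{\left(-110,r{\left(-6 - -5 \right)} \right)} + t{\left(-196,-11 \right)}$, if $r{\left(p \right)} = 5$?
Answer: $-296$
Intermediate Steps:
$v{\left(M,D \right)} = M + 2 D$ ($v{\left(M,D \right)} = \left(D + M\right) + D = M + 2 D$)
$v{\left(-110,r{\left(-6 - -5 \right)} \right)} + t{\left(-196,-11 \right)} = \left(-110 + 2 \cdot 5\right) - 196 = \left(-110 + 10\right) - 196 = -100 - 196 = -296$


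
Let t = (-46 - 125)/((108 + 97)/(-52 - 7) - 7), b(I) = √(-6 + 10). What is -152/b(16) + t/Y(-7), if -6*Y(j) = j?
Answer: -44707/721 ≈ -62.007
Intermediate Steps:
Y(j) = -j/6
b(I) = 2 (b(I) = √4 = 2)
t = 3363/206 (t = -171/(205/(-59) - 7) = -171/(205*(-1/59) - 7) = -171/(-205/59 - 7) = -171/(-618/59) = -171*(-59/618) = 3363/206 ≈ 16.325)
-152/b(16) + t/Y(-7) = -152/2 + 3363/(206*((-⅙*(-7)))) = -152*½ + 3363/(206*(7/6)) = -76 + (3363/206)*(6/7) = -76 + 10089/721 = -44707/721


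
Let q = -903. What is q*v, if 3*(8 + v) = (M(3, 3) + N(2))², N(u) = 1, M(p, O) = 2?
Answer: 4515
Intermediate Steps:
v = -5 (v = -8 + (2 + 1)²/3 = -8 + (⅓)*3² = -8 + (⅓)*9 = -8 + 3 = -5)
q*v = -903*(-5) = 4515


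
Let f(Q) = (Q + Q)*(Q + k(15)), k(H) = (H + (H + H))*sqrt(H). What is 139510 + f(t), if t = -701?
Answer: 1122312 - 63090*sqrt(15) ≈ 8.7797e+5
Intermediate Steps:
k(H) = 3*H**(3/2) (k(H) = (H + 2*H)*sqrt(H) = (3*H)*sqrt(H) = 3*H**(3/2))
f(Q) = 2*Q*(Q + 45*sqrt(15)) (f(Q) = (Q + Q)*(Q + 3*15**(3/2)) = (2*Q)*(Q + 3*(15*sqrt(15))) = (2*Q)*(Q + 45*sqrt(15)) = 2*Q*(Q + 45*sqrt(15)))
139510 + f(t) = 139510 + 2*(-701)*(-701 + 45*sqrt(15)) = 139510 + (982802 - 63090*sqrt(15)) = 1122312 - 63090*sqrt(15)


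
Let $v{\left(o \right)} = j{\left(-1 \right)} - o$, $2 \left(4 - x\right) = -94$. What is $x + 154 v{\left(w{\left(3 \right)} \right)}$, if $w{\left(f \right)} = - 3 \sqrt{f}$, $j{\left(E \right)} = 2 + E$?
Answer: $205 + 462 \sqrt{3} \approx 1005.2$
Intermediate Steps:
$x = 51$ ($x = 4 - -47 = 4 + 47 = 51$)
$v{\left(o \right)} = 1 - o$ ($v{\left(o \right)} = \left(2 - 1\right) - o = 1 - o$)
$x + 154 v{\left(w{\left(3 \right)} \right)} = 51 + 154 \left(1 - - 3 \sqrt{3}\right) = 51 + 154 \left(1 + 3 \sqrt{3}\right) = 51 + \left(154 + 462 \sqrt{3}\right) = 205 + 462 \sqrt{3}$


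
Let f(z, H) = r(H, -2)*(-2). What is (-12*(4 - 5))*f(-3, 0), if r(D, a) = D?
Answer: 0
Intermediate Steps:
f(z, H) = -2*H (f(z, H) = H*(-2) = -2*H)
(-12*(4 - 5))*f(-3, 0) = (-12*(4 - 5))*(-2*0) = -12*(-1)*0 = 12*0 = 0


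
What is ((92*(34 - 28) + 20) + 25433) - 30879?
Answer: -4874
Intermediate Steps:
((92*(34 - 28) + 20) + 25433) - 30879 = ((92*6 + 20) + 25433) - 30879 = ((552 + 20) + 25433) - 30879 = (572 + 25433) - 30879 = 26005 - 30879 = -4874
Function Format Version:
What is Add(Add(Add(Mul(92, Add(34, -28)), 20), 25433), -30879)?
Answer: -4874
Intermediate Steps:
Add(Add(Add(Mul(92, Add(34, -28)), 20), 25433), -30879) = Add(Add(Add(Mul(92, 6), 20), 25433), -30879) = Add(Add(Add(552, 20), 25433), -30879) = Add(Add(572, 25433), -30879) = Add(26005, -30879) = -4874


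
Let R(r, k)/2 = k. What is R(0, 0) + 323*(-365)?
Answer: -117895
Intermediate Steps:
R(r, k) = 2*k
R(0, 0) + 323*(-365) = 2*0 + 323*(-365) = 0 - 117895 = -117895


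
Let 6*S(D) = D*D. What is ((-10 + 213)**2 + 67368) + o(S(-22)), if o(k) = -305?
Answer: 108272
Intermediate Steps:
S(D) = D**2/6 (S(D) = (D*D)/6 = D**2/6)
((-10 + 213)**2 + 67368) + o(S(-22)) = ((-10 + 213)**2 + 67368) - 305 = (203**2 + 67368) - 305 = (41209 + 67368) - 305 = 108577 - 305 = 108272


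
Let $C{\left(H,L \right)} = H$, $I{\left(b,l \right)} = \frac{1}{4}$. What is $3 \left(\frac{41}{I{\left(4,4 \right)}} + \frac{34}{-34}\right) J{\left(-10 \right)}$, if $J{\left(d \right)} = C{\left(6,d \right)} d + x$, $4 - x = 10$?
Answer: $-32274$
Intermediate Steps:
$I{\left(b,l \right)} = \frac{1}{4}$
$x = -6$ ($x = 4 - 10 = -6$)
$J{\left(d \right)} = -6 + 6 d$ ($J{\left(d \right)} = 6 d - 6 = -6 + 6 d$)
$3 \left(\frac{41}{I{\left(4,4 \right)}} + \frac{34}{-34}\right) J{\left(-10 \right)} = 3 \left(41 \frac{1}{\frac{1}{4}} + \frac{34}{-34}\right) \left(-6 + 6 \left(-10\right)\right) = 3 \left(41 \cdot 4 + 34 \left(- \frac{1}{34}\right)\right) \left(-6 - 60\right) = 3 \left(164 - 1\right) \left(-66\right) = 3 \cdot 163 \left(-66\right) = 489 \left(-66\right) = -32274$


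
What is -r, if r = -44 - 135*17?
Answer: 2339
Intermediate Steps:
r = -2339 (r = -44 - 2295 = -2339)
-r = -1*(-2339) = 2339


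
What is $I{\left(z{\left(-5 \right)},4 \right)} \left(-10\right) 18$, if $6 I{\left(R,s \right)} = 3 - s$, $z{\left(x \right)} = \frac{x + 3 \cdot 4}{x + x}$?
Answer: $30$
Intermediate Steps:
$z{\left(x \right)} = \frac{12 + x}{2 x}$ ($z{\left(x \right)} = \frac{x + 12}{2 x} = \left(12 + x\right) \frac{1}{2 x} = \frac{12 + x}{2 x}$)
$I{\left(R,s \right)} = \frac{1}{2} - \frac{s}{6}$ ($I{\left(R,s \right)} = \frac{3 - s}{6} = \frac{1}{2} - \frac{s}{6}$)
$I{\left(z{\left(-5 \right)},4 \right)} \left(-10\right) 18 = \left(\frac{1}{2} - \frac{2}{3}\right) \left(-10\right) 18 = \left(- \frac{1}{6}\right) \left(-10\right) 18 = \frac{5}{3} \cdot 18 = 30$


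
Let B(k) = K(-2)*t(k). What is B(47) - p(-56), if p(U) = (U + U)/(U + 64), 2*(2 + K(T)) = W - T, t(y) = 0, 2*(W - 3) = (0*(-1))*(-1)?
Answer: 14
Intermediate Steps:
W = 3 (W = 3 + ((0*(-1))*(-1))/2 = 3 + (0*(-1))/2 = 3 + (½)*0 = 3 + 0 = 3)
K(T) = -½ - T/2 (K(T) = -2 + (3 - T)/2 = -2 + (3/2 - T/2) = -½ - T/2)
B(k) = 0 (B(k) = (-½ - ½*(-2))*0 = (-½ + 1)*0 = (½)*0 = 0)
p(U) = 2*U/(64 + U) (p(U) = (2*U)/(64 + U) = 2*U/(64 + U))
B(47) - p(-56) = 0 - 2*(-56)/(64 - 56) = 0 - 2*(-56)/8 = 0 - 1*(-14) = 0 + 14 = 14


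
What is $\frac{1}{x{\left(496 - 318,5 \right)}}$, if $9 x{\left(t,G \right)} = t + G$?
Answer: $\frac{3}{61} \approx 0.04918$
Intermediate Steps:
$x{\left(t,G \right)} = \frac{G}{9} + \frac{t}{9}$ ($x{\left(t,G \right)} = \frac{t + G}{9} = \frac{G + t}{9} = \frac{G}{9} + \frac{t}{9}$)
$\frac{1}{x{\left(496 - 318,5 \right)}} = \frac{1}{\frac{1}{9} \cdot 5 + \frac{496 - 318}{9}} = \frac{1}{\frac{5}{9} + \frac{1}{9} \cdot 178} = \frac{1}{\frac{5}{9} + \frac{178}{9}} = \frac{1}{\frac{61}{3}} = \frac{3}{61}$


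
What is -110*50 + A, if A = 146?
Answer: -5354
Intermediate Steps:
-110*50 + A = -110*50 + 146 = -5500 + 146 = -5354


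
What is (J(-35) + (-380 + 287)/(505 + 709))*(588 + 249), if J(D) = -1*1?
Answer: -1093959/1214 ≈ -901.12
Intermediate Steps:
J(D) = -1
(J(-35) + (-380 + 287)/(505 + 709))*(588 + 249) = (-1 + (-380 + 287)/(505 + 709))*(588 + 249) = (-1 - 93/1214)*837 = -1307/1214*837 = -1093959/1214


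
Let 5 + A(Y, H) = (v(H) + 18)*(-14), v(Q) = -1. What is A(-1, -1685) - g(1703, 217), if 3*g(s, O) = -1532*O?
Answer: 331715/3 ≈ 1.1057e+5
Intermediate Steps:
g(s, O) = -1532*O/3 (g(s, O) = (-1532*O)/3 = -1532*O/3)
A(Y, H) = -243 (A(Y, H) = -5 + (-1 + 18)*(-14) = -5 + 17*(-14) = -5 - 238 = -243)
A(-1, -1685) - g(1703, 217) = -243 - (-1532)*217/3 = -243 - 1*(-332444/3) = -243 + 332444/3 = 331715/3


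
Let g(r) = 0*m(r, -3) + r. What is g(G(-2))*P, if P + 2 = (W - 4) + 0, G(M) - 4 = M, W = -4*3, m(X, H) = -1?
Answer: -36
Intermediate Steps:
W = -12
G(M) = 4 + M
g(r) = r (g(r) = 0*(-1) + r = 0 + r = r)
P = -18 (P = -2 + ((-12 - 4) + 0) = -2 + (-16 + 0) = -2 - 16 = -18)
g(G(-2))*P = (4 - 2)*(-18) = 2*(-18) = -36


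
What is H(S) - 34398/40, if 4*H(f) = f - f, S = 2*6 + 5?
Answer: -17199/20 ≈ -859.95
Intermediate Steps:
S = 17 (S = 12 + 5 = 17)
H(f) = 0 (H(f) = (f - f)/4 = (¼)*0 = 0)
H(S) - 34398/40 = 0 - 34398/40 = 0 - 126*273/40 = 0 - 17199/20 = -17199/20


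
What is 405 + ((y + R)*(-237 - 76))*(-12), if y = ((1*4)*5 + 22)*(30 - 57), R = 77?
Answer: -3969687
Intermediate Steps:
y = -1134 (y = (4*5 + 22)*(-27) = (20 + 22)*(-27) = 42*(-27) = -1134)
405 + ((y + R)*(-237 - 76))*(-12) = 405 + ((-1134 + 77)*(-237 - 76))*(-12) = 405 - 1057*(-313)*(-12) = 405 + 330841*(-12) = 405 - 3970092 = -3969687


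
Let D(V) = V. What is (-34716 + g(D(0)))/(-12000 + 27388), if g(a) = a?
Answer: -8679/3847 ≈ -2.2560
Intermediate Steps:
(-34716 + g(D(0)))/(-12000 + 27388) = (-34716 + 0)/(-12000 + 27388) = -34716/15388 = -34716*1/15388 = -8679/3847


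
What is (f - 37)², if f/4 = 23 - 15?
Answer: 25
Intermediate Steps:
f = 32 (f = 4*(23 - 15) = 4*8 = 32)
(f - 37)² = (32 - 37)² = (-5)² = 25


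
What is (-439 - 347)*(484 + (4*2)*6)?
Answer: -418152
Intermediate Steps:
(-439 - 347)*(484 + (4*2)*6) = -786*(484 + 8*6) = -786*(484 + 48) = -786*532 = -418152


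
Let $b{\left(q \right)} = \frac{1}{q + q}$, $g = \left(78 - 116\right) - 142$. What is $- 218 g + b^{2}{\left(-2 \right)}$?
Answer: $\frac{627841}{16} \approx 39240.0$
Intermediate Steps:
$g = -180$ ($g = -38 - 142 = -180$)
$b{\left(q \right)} = \frac{1}{2 q}$
$- 218 g + b^{2}{\left(-2 \right)} = \left(-218\right) \left(-180\right) + \left(\frac{1}{2 \left(-2\right)}\right)^{2} = 39240 + \left(\frac{1}{2} \left(- \frac{1}{2}\right)\right)^{2} = 39240 + \left(- \frac{1}{4}\right)^{2} = 39240 + \frac{1}{16} = \frac{627841}{16}$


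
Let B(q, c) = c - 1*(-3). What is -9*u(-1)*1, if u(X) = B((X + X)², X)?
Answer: -18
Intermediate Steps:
B(q, c) = 3 + c (B(q, c) = c + 3 = 3 + c)
u(X) = 3 + X
-9*u(-1)*1 = -9*(3 - 1)*1 = -9*2*1 = -18*1 = -18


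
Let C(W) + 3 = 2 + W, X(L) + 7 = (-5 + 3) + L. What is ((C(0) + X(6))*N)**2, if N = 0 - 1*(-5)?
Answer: 400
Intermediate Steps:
X(L) = -9 + L (X(L) = -7 + ((-5 + 3) + L) = -7 + (-2 + L) = -9 + L)
C(W) = -1 + W (C(W) = -3 + (2 + W) = -1 + W)
N = 5 (N = 0 + 5 = 5)
((C(0) + X(6))*N)**2 = (((-1 + 0) + (-9 + 6))*5)**2 = ((-1 - 3)*5)**2 = (-4*5)**2 = (-20)**2 = 400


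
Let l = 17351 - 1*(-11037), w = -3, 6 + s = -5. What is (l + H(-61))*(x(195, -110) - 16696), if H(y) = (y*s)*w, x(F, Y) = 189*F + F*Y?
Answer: -34050125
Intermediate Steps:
s = -11 (s = -6 - 5 = -11)
H(y) = 33*y (H(y) = (y*(-11))*(-3) = -11*y*(-3) = 33*y)
l = 28388 (l = 17351 + 11037 = 28388)
(l + H(-61))*(x(195, -110) - 16696) = (28388 + 33*(-61))*(195*(189 - 110) - 16696) = (28388 - 2013)*(195*79 - 16696) = 26375*(15405 - 16696) = 26375*(-1291) = -34050125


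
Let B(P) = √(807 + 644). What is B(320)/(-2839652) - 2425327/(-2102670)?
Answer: 2425327/2102670 - √1451/2839652 ≈ 1.1534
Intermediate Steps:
B(P) = √1451
B(320)/(-2839652) - 2425327/(-2102670) = √1451/(-2839652) - 2425327/(-2102670) = √1451*(-1/2839652) - 2425327*(-1/2102670) = -√1451/2839652 + 2425327/2102670 = 2425327/2102670 - √1451/2839652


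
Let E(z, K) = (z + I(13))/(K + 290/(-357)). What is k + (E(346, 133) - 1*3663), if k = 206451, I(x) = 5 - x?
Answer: 9569889174/47191 ≈ 2.0279e+5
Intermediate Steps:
E(z, K) = (-8 + z)/(-290/357 + K) (E(z, K) = (z + (5 - 1*13))/(K + 290/(-357)) = (z + (5 - 13))/(K + 290*(-1/357)) = (z - 8)/(K - 290/357) = (-8 + z)/(-290/357 + K))
k + (E(346, 133) - 1*3663) = 206451 + (357*(-8 + 346)/(-290 + 357*133) - 1*3663) = 206451 + (357*338/(-290 + 47481) - 3663) = 206451 + (357*338/47191 - 3663) = 206451 + (357*(1/47191)*338 - 3663) = 206451 + (120666/47191 - 3663) = 206451 - 172739967/47191 = 9569889174/47191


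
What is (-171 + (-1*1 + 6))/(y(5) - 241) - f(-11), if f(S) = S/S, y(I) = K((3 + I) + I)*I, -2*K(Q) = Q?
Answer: -215/547 ≈ -0.39305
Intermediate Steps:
K(Q) = -Q/2
y(I) = I*(-3/2 - I) (y(I) = (-((3 + I) + I)/2)*I = (-(3 + 2*I)/2)*I = (-3/2 - I)*I = I*(-3/2 - I))
f(S) = 1
(-171 + (-1*1 + 6))/(y(5) - 241) - f(-11) = (-171 + (-1*1 + 6))/((1/2)*5*(-3 - 2*5) - 241) - 1*1 = (-171 + (-1 + 6))/((1/2)*5*(-3 - 10) - 241) - 1 = (-171 + 5)/((1/2)*5*(-13) - 241) - 1 = -166/(-65/2 - 241) - 1 = -166/(-547/2) - 1 = -166*(-2/547) - 1 = 332/547 - 1 = -215/547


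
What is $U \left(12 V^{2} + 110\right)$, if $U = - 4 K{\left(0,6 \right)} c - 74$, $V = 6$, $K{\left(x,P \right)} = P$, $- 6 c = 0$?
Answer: $-40108$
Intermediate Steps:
$c = 0$ ($c = \left(- \frac{1}{6}\right) 0 = 0$)
$U = -74$ ($U = \left(-4\right) 6 \cdot 0 - 74 = \left(-24\right) 0 - 74 = 0 - 74 = -74$)
$U \left(12 V^{2} + 110\right) = - 74 \left(12 \cdot 6^{2} + 110\right) = - 74 \left(12 \cdot 36 + 110\right) = - 74 \left(432 + 110\right) = \left(-74\right) 542 = -40108$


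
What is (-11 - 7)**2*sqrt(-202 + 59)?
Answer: 324*I*sqrt(143) ≈ 3874.5*I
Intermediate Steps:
(-11 - 7)**2*sqrt(-202 + 59) = (-18)**2*sqrt(-143) = 324*(I*sqrt(143)) = 324*I*sqrt(143)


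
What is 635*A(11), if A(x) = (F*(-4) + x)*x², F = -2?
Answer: 1459865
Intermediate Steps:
A(x) = x²*(8 + x) (A(x) = (-2*(-4) + x)*x² = (8 + x)*x² = x²*(8 + x))
635*A(11) = 635*(11²*(8 + 11)) = 635*(121*19) = 635*2299 = 1459865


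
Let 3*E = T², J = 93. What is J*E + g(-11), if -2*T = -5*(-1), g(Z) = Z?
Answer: 731/4 ≈ 182.75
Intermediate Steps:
T = -5/2 (T = -(-5)*(-1)/2 = -½*5 = -5/2 ≈ -2.5000)
E = 25/12 (E = (-5/2)²/3 = (⅓)*(25/4) = 25/12 ≈ 2.0833)
J*E + g(-11) = 93*(25/12) - 11 = 775/4 - 11 = 731/4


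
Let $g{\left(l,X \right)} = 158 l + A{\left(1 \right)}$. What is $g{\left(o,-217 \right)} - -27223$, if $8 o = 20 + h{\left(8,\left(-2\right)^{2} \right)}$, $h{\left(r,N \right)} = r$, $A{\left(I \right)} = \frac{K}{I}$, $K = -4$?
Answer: $27772$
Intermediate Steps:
$A{\left(I \right)} = - \frac{4}{I}$
$o = \frac{7}{2}$ ($o = \frac{20 + 8}{8} = \frac{1}{8} \cdot 28 = \frac{7}{2} \approx 3.5$)
$g{\left(l,X \right)} = -4 + 158 l$ ($g{\left(l,X \right)} = 158 l - \frac{4}{1} = 158 l - 4 = -4 + 158 l$)
$g{\left(o,-217 \right)} - -27223 = \left(-4 + 158 \cdot \frac{7}{2}\right) - -27223 = \left(-4 + 553\right) + 27223 = 549 + 27223 = 27772$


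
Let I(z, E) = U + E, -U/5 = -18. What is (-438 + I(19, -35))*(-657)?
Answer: 251631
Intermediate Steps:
U = 90 (U = -5*(-18) = 90)
I(z, E) = 90 + E
(-438 + I(19, -35))*(-657) = (-438 + (90 - 35))*(-657) = (-438 + 55)*(-657) = -383*(-657) = 251631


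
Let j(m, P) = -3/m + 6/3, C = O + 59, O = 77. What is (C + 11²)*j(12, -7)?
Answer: 1799/4 ≈ 449.75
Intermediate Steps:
C = 136 (C = 77 + 59 = 136)
j(m, P) = 2 - 3/m (j(m, P) = -3/m + 6*(⅓) = -3/m + 2 = 2 - 3/m)
(C + 11²)*j(12, -7) = (136 + 11²)*(2 - 3/12) = (136 + 121)*(2 - 3*1/12) = 257*(2 - ¼) = 257*(7/4) = 1799/4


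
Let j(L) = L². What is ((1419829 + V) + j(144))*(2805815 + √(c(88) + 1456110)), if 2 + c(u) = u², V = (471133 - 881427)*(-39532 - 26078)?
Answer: 75534868359897575 + 53841659810*√365963 ≈ 7.5568e+16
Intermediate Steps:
V = 26919389340 (V = -410294*(-65610) = 26919389340)
c(u) = -2 + u²
((1419829 + V) + j(144))*(2805815 + √(c(88) + 1456110)) = ((1419829 + 26919389340) + 144²)*(2805815 + √((-2 + 88²) + 1456110)) = (26920809169 + 20736)*(2805815 + √((-2 + 7744) + 1456110)) = 26920829905*(2805815 + √(7742 + 1456110)) = 26920829905*(2805815 + √1463852) = 26920829905*(2805815 + 2*√365963) = 75534868359897575 + 53841659810*√365963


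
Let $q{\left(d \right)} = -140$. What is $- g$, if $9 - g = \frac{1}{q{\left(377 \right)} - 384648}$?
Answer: $- \frac{3463093}{384788} \approx -9.0$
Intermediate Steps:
$g = \frac{3463093}{384788}$ ($g = 9 - \frac{1}{-140 - 384648} = 9 - \frac{1}{-384788} = 9 - - \frac{1}{384788} = 9 + \frac{1}{384788} = \frac{3463093}{384788} \approx 9.0$)
$- g = \left(-1\right) \frac{3463093}{384788} = - \frac{3463093}{384788}$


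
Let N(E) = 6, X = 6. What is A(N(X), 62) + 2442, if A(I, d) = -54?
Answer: 2388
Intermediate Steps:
A(N(X), 62) + 2442 = -54 + 2442 = 2388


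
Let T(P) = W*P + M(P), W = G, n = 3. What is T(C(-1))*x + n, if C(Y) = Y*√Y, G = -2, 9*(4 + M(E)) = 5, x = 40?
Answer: -1213/9 + 80*I ≈ -134.78 + 80.0*I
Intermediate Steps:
M(E) = -31/9 (M(E) = -4 + (⅑)*5 = -4 + 5/9 = -31/9)
W = -2
C(Y) = Y^(3/2)
T(P) = -31/9 - 2*P (T(P) = -2*P - 31/9 = -31/9 - 2*P)
T(C(-1))*x + n = (-31/9 - (-2)*I)*40 + 3 = (-31/9 + 2*I)*40 + 3 = (-1240/9 + 80*I) + 3 = -1213/9 + 80*I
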